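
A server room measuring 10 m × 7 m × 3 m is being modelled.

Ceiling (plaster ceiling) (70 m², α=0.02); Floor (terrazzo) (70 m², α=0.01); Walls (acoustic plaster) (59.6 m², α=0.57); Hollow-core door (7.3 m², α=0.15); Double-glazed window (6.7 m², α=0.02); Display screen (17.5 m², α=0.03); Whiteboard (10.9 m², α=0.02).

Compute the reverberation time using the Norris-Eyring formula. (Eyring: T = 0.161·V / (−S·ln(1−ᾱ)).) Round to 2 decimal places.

Total surface area S = 70 + 70 + 59.6 + 7.3 + 6.7 + 17.5 + 10.9 = 242.0 m².
Σ(Sᵢαᵢ) = 70·0.02 + 70·0.01 + 59.6·0.57 + 7.3·0.15 + 6.7·0.02 + 17.5·0.03 + 10.9·0.02 = 38.044.
Mean coefficient ᾱ = A/S = 0.1572.
−S·ln(1−ᾱ) = −242.0 × ln(1 − 0.1572) = 41.388.
V = 10 × 7 × 3 = 210 m³.
T = 0.161·V/[−S·ln(1−ᾱ)] = 0.161·210/41.388 = 0.82 s.

0.82 s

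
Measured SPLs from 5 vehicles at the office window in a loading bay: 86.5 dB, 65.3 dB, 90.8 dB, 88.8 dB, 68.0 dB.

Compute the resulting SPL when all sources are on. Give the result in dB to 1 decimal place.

Sum in the linear (power) domain: Σ 10^(Lᵢ/10) = 10^(86.5/10) + 10^(65.3/10) + 10^(90.8/10) + 10^(88.8/10) + 10^(68.0/10) = 2.417e+09.
Back to dB: 10·log₁₀ Σ = 93.8 dB.

93.8 dB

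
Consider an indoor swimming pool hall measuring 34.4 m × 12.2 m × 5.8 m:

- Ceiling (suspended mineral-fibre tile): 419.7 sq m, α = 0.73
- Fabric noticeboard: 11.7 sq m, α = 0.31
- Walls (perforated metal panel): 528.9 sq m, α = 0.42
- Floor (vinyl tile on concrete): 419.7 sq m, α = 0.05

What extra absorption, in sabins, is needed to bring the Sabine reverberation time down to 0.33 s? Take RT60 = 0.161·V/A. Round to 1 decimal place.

634.4 sabins

Equivalent absorption area: A₁ = 419.7×0.73 + 11.7×0.31 + 528.9×0.42 + 419.7×0.05 = 553.131 sq m.
Target A₂ = 0.161·2434.144/0.33 = 1187.567 sabins (V = 2434.144 m³).
Shortfall: 1187.567 − 553.131 = 634.4 sabins.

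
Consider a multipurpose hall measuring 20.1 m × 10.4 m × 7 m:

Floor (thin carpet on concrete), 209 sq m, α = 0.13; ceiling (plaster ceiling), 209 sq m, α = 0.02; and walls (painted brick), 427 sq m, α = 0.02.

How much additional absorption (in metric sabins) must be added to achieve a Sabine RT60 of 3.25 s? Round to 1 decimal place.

32.6 sabins

Summing Sᵢαᵢ: 27.170 + 4.180 + 8.540 → A₁ = 39.890 sabins.
For T = 3.25 s, need A₂ = 0.161·V/T = 0.161·1463.28/3.25 = 72.489 sabins.
Additional absorption ΔA = 72.489 − 39.890 = 32.6 sabins.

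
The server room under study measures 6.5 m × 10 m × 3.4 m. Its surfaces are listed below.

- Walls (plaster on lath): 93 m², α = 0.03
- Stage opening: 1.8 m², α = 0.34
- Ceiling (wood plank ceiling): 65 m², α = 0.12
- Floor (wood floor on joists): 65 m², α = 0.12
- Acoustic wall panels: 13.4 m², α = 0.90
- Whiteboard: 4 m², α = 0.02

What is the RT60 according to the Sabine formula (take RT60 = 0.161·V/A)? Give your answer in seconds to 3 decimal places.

1.143 seconds

Summing Sᵢαᵢ: 2.790 + 0.612 + 7.800 + 7.800 + 12.060 + 0.080 → A = 31.142 sabins.
Volume V = 6.5 × 10 × 3.4 = 221 m³.
T = 0.161 V/A = 0.161·221/31.142 = 1.143 s.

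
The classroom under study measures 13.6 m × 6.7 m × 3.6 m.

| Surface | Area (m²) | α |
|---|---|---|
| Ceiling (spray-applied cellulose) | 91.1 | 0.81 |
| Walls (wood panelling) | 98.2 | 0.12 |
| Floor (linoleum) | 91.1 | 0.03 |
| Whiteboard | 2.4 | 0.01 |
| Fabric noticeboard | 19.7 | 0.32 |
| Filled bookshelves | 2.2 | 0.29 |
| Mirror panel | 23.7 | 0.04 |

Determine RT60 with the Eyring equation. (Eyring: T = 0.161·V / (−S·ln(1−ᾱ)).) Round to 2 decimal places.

S = Σ Sᵢ = 328.4 m².
Absorption A = 91.1·0.81 + 98.2·0.12 + 91.1·0.03 + 2.4·0.01 + 19.7·0.32 + 2.2·0.29 + 23.7·0.04 = 96.222 sabins.
Mean coefficient ᾱ = A/S = 0.2930.
Eyring denominator: −S ln(1−ᾱ) = 113.864.
V = 13.6 × 6.7 × 3.6 = 328.032 m³.
T = 0.161·V/[−S·ln(1−ᾱ)] = 0.161·328.032/113.864 = 0.46 s.

0.46 seconds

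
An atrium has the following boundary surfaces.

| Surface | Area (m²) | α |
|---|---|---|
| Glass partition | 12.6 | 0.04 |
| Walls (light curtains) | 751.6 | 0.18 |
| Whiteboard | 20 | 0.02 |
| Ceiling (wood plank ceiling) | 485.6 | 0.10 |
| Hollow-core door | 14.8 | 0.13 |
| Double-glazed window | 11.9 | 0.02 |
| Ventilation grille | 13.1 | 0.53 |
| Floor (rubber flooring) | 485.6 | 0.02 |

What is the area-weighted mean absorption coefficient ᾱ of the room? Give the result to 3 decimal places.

0.113

S = Σ Sᵢ = 12.6 + 751.6 + 20 + 485.6 + 14.8 + 11.9 + 13.1 + 485.6 = 1795.2 m².
Weighted sum Σ Sα = 203.569.
ᾱ = A/S = 0.113.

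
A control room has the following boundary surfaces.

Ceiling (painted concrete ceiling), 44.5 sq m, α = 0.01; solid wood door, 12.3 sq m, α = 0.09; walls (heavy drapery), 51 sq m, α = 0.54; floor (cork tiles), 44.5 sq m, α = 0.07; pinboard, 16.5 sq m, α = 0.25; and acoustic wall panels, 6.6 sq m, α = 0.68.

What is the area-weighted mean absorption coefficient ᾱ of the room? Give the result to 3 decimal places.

0.233

S = Σ Sᵢ = 44.5 + 12.3 + 51 + 44.5 + 16.5 + 6.6 = 175.4 sq m.
A = 44.5×0.01 + 12.3×0.09 + 51×0.54 + 44.5×0.07 + 16.5×0.25 + 6.6×0.68 = 40.820 sabins.
ᾱ = 40.820 / 175.4 = 0.233.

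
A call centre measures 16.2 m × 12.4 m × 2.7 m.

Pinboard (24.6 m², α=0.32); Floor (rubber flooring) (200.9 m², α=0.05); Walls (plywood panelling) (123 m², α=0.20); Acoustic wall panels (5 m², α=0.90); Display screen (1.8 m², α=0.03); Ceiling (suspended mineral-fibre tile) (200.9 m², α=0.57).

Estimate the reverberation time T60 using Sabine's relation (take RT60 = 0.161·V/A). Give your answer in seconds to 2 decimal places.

Total absorption A = 24.6·0.32 + 200.9·0.05 + 123·0.20 + 5·0.90 + 1.8·0.03 + 200.9·0.57
  = 7.872 + 10.045 + 24.600 + 4.500 + 0.054 + 114.513 = 161.584 m² sabins.
Room volume: 542.376 m³.
T = 0.161 V/A = 0.161·542.376/161.584 = 0.54 s.

0.54 seconds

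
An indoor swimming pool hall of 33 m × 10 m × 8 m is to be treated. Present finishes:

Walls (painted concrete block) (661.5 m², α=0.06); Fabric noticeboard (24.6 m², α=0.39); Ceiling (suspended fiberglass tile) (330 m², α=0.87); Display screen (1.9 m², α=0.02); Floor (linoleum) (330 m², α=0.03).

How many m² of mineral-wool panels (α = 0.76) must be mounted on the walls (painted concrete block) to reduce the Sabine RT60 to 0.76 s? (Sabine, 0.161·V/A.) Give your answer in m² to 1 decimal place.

304.2

Total absorption A₁ = 661.5*0.06 + 24.6*0.39 + 330*0.87 + 1.9*0.02 + 330*0.03
  = 39.690 + 9.594 + 287.100 + 0.038 + 9.900 = 346.322 m² sabins.
V = 2640 m³. Target absorption A₂ = 0.161 × 2640 / 0.76 = 559.263 sabins.
ΔA needed = 559.263 − 346.322 = 212.941 sabins.
Each m² of panel replacing the walls (painted concrete block) adds (0.76 − 0.06) = 0.70 sabins.
Area = ΔA/Δα = 212.941/0.70 = 304.2 m².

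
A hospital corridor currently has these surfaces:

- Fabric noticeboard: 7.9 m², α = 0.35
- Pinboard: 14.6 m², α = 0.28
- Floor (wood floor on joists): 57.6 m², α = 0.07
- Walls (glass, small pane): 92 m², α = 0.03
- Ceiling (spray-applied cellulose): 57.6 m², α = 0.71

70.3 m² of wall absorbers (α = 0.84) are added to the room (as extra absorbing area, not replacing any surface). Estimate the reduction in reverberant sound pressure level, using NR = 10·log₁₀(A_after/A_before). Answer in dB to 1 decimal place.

Total absorption A_before = 7.9·0.35 + 14.6·0.28 + 57.6·0.07 + 92·0.03 + 57.6·0.71
  = 2.765 + 4.088 + 4.032 + 2.760 + 40.896 = 54.541 m² sabins.
Treatment contributes 70.3·0.84 = 59.052 sabins.
New total A_after = 113.593 sabins.
NR = 10·log₁₀(113.593/54.541) = 3.2 dB.

3.2 dB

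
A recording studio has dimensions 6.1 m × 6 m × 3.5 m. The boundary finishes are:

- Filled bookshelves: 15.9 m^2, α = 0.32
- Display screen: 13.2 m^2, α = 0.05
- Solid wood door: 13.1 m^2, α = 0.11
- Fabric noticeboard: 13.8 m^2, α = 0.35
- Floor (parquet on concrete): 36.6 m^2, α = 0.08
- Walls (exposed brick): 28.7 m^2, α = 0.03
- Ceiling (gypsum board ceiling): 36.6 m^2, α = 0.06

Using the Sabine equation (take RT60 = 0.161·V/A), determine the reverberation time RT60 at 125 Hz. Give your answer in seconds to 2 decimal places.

1.15 sec

Equivalent absorption area: A = 15.9×0.32 + 13.2×0.05 + 13.1×0.11 + 13.8×0.35 + 36.6×0.08 + 28.7×0.03 + 36.6×0.06 = 18.004 m^2.
V = 6.1·6·3.5 = 128.1 m³.
T = 0.161 V/A = 0.161·128.1/18.004 = 1.15 s.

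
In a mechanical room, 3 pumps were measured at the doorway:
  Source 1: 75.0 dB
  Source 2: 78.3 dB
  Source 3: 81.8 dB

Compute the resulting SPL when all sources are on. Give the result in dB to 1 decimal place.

Σ 10^(Lᵢ/10) = 2.506e+08.
Back to dB: 10·log₁₀ Σ = 84.0 dB.

84.0 dB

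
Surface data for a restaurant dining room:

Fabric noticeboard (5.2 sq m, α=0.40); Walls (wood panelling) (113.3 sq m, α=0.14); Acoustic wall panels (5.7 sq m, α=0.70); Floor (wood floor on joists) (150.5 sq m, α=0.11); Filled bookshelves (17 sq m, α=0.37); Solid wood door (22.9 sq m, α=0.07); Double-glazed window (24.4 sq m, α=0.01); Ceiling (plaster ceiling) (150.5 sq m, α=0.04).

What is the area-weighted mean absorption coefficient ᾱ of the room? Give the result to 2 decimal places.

Total surface area S = 489.5 sq m.
A = 5.2·0.40 + 113.3·0.14 + 5.7·0.70 + 150.5·0.11 + 17·0.37 + 22.9·0.07 + 24.4·0.01 + 150.5·0.04 = 52.644 sabins.
ᾱ = A/S = 0.11.

0.11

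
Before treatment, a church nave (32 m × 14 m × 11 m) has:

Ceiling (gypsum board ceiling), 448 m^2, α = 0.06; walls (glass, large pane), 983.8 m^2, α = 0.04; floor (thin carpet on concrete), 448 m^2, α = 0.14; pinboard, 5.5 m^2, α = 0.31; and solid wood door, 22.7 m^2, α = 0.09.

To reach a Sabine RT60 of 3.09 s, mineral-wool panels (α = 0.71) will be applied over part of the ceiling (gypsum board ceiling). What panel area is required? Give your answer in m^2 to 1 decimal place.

190.9

Total absorption A₁ = 448*0.06 + 983.8*0.04 + 448*0.14 + 5.5*0.31 + 22.7*0.09
  = 26.880 + 39.352 + 62.720 + 1.705 + 2.043 = 132.700 m^2 sabins.
V = 4928 m³. Target absorption A₂ = 0.161 × 4928 / 3.09 = 256.766 sabins.
ΔA needed = 256.766 − 132.700 = 124.066 sabins.
Each m^2 of panel replacing the ceiling (gypsum board ceiling) adds (0.71 − 0.06) = 0.65 sabins.
Area = ΔA/Δα = 124.066/0.65 = 190.9 m^2.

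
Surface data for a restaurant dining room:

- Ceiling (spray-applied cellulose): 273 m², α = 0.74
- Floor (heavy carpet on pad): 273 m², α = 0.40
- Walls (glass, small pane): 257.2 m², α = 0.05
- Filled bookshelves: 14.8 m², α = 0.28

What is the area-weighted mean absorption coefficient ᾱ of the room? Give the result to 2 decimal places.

Total surface area S = 818.0 m².
Weighted sum Σ Sα = 328.224.
ᾱ = 328.224 / 818.0 = 0.40.

0.40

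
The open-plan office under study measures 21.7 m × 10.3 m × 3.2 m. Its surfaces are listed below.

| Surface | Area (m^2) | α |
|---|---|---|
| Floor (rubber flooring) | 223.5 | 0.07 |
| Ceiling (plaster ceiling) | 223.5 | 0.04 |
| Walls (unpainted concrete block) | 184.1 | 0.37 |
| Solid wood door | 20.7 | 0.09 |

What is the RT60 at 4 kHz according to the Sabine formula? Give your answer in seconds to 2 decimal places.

1.22 seconds

A = Σ Sᵢαᵢ = 223.5·0.07 + 223.5·0.04 + 184.1·0.37 + 20.7·0.09 = 94.565 sabins.
V = 21.7·10.3·3.2 = 715.232 m³.
RT60 = 0.161 · V / A = 0.161 × 715.232 / 94.565 = 1.22 s.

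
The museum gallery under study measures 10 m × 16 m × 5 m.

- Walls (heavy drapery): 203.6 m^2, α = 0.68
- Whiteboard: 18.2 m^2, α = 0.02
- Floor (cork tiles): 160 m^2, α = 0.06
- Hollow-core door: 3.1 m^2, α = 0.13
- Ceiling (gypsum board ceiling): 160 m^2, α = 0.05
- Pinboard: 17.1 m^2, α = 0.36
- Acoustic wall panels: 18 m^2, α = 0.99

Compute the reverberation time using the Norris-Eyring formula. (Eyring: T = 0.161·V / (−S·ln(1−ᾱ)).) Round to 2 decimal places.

0.59 seconds

S = Σ Sᵢ = 580.0 m^2.
Σ(Sᵢαᵢ) = 203.6·0.68 + 18.2·0.02 + 160·0.06 + 3.1·0.13 + 160·0.05 + 17.1·0.36 + 18·0.99 = 180.791.
Mean coefficient ᾱ = A/S = 0.3117.
Eyring denominator: −S ln(1−ᾱ) = 216.648.
V = 10 × 16 × 5 = 800 m³.
RT60 = 0.161 × 800 / 216.648 = 0.59 s.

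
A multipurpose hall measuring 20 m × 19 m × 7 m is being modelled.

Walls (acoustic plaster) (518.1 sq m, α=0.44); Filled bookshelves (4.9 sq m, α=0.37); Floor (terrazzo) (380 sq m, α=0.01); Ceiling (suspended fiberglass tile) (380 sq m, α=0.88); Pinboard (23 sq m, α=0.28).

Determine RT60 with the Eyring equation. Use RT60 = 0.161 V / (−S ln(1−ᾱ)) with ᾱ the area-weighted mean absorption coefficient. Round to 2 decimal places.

Total surface area S = 518.1 + 4.9 + 380 + 380 + 23 = 1306.0 sq m.
Absorption A = 518.1×0.44 + 4.9×0.37 + 380×0.01 + 380×0.88 + 23×0.28 = 574.417 sabins.
Mean coefficient ᾱ = A/S = 0.4398.
−S·ln(1−ᾱ) = −1306.0 × ln(1 − 0.4398) = 756.777.
V = 20 × 19 × 7 = 2660 m³.
RT60 = 0.161 × 2660 / 756.777 = 0.57 s.

0.57 s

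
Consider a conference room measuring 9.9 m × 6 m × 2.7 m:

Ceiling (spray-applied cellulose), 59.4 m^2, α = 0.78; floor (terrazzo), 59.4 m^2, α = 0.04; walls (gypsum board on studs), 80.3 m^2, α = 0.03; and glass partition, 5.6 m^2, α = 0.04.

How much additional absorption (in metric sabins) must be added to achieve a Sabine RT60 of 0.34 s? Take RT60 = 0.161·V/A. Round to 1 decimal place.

Total absorption A₁ = 59.4*0.78 + 59.4*0.04 + 80.3*0.03 + 5.6*0.04
  = 46.332 + 2.376 + 2.409 + 0.224 = 51.341 m^2 sabins.
For T = 0.34 s, need A₂ = 0.161·V/T = 0.161·160.38/0.34 = 75.945 sabins.
Shortfall: 75.945 − 51.341 = 24.6 sabins.

24.6 sabins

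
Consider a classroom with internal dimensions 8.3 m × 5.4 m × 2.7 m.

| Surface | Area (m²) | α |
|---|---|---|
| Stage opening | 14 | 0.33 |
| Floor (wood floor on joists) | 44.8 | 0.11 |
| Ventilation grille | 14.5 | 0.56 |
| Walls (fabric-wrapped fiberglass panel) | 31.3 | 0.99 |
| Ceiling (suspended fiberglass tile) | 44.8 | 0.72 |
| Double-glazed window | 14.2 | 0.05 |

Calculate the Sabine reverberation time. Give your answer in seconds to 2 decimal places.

0.24 s

Equivalent absorption area: A = 14*0.33 + 44.8*0.11 + 14.5*0.56 + 31.3*0.99 + 44.8*0.72 + 14.2*0.05 = 81.621 m².
V = 8.3·5.4·2.7 = 121.014 m³.
T = 0.161 V/A = 0.161·121.014/81.621 = 0.24 s.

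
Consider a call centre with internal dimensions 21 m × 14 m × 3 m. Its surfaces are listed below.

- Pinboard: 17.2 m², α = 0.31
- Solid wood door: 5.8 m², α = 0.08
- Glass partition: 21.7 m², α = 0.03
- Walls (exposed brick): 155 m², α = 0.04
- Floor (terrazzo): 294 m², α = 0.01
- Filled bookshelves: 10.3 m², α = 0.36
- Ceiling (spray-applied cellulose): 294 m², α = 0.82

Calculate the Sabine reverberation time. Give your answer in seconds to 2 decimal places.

0.55 s

Equivalent absorption area: A = 17.2*0.31 + 5.8*0.08 + 21.7*0.03 + 155*0.04 + 294*0.01 + 10.3*0.36 + 294*0.82 = 260.375 m².
V = 21·14·3 = 882 m³.
T = 0.161 V/A = 0.161·882/260.375 = 0.55 s.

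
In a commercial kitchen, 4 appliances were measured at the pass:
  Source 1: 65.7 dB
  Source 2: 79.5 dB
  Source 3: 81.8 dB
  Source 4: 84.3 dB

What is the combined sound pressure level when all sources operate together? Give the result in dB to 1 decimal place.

87.1 dB

Sum in the linear (power) domain: Σ 10^(Lᵢ/10) = 10^(65.7/10) + 10^(79.5/10) + 10^(81.8/10) + 10^(84.3/10) = 5.134e+08.
Back to dB: 10·log₁₀ Σ = 87.1 dB.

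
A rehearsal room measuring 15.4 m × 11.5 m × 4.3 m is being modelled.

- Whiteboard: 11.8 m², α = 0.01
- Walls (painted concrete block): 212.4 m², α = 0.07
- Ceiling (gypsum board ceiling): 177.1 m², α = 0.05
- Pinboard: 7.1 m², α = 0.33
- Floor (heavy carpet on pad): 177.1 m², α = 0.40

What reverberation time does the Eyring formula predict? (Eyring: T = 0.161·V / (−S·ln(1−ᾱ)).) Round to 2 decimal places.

S = Σ Sᵢ = 585.5 m².
Absorption A = 11.8·0.01 + 212.4·0.07 + 177.1·0.05 + 7.1·0.33 + 177.1·0.40 = 97.024 sabins.
Mean coefficient ᾱ = A/S = 0.1657.
−S·ln(1−ᾱ) = −585.5 × ln(1 − 0.1657) = 106.070.
V = 15.4 × 11.5 × 4.3 = 761.53 m³.
RT60 = 0.161 × 761.53 / 106.070 = 1.16 s.

1.16 sec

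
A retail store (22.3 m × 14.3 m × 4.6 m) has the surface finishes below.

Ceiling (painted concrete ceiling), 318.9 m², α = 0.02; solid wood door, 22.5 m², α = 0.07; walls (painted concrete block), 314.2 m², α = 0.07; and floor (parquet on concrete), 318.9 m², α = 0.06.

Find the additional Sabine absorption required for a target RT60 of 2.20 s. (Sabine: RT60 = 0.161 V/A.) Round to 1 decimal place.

Equivalent absorption area: A₁ = 318.9×0.02 + 22.5×0.07 + 314.2×0.07 + 318.9×0.06 = 49.081 m².
For T = 2.20 s, need A₂ = 0.161·V/T = 0.161·1466.894/2.20 = 107.350 sabins.
Additional absorption ΔA = 107.350 − 49.081 = 58.3 sabins.

58.3 sabins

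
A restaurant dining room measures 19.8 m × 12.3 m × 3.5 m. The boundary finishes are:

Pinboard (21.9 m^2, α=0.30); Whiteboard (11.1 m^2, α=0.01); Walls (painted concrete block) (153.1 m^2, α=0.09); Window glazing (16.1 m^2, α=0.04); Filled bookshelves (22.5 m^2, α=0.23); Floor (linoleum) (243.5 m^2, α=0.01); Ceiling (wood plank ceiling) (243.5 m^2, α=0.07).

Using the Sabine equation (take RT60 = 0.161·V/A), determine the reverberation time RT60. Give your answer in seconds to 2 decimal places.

A = Σ Sᵢαᵢ = 21.9×0.30 + 11.1×0.01 + 153.1×0.09 + 16.1×0.04 + 22.5×0.23 + 243.5×0.01 + 243.5×0.07 = 45.759 sabins.
Room volume: 852.39 m³.
Sabine: RT60 = 0.161 × 852.39 / 45.759 = 3.00 s.

3.00 s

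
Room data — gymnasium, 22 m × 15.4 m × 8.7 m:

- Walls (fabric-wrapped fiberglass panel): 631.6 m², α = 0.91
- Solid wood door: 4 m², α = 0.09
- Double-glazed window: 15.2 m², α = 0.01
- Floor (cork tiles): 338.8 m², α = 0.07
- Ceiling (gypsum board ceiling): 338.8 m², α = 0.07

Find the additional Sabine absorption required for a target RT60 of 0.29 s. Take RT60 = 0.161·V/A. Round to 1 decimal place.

Equivalent absorption area: A₁ = 631.6×0.91 + 4×0.09 + 15.2×0.01 + 338.8×0.07 + 338.8×0.07 = 622.700 m².
For T = 0.29 s, need A₂ = 0.161·V/T = 0.161·2947.56/0.29 = 1636.404 sabins.
Shortfall: 1636.404 − 622.700 = 1013.7 sabins.

1013.7 sabins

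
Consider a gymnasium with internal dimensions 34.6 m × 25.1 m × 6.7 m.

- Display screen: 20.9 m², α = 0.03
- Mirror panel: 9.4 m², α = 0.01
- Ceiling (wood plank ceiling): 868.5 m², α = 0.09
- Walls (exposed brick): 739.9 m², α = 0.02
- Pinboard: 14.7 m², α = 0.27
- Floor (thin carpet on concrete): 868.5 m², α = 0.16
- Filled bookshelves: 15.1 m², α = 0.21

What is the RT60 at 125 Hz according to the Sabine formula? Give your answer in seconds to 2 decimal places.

Summing Sᵢαᵢ: 0.627 + 0.094 + 78.165 + 14.798 + 3.969 + 138.960 + 3.171 → A = 239.784 sabins.
Volume V = 34.6 × 25.1 × 6.7 = 5818.682 m³.
RT60 = 0.161 · V / A = 0.161 × 5818.682 / 239.784 = 3.91 s.

3.91 sec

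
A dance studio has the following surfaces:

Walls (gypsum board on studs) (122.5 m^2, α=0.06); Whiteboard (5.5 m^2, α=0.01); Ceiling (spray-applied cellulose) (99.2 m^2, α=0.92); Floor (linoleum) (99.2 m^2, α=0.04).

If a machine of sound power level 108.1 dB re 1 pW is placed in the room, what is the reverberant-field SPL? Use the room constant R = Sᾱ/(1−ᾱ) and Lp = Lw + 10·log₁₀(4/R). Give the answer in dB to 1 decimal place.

Σ(Sᵢαᵢ) = 122.5·0.06 + 5.5·0.01 + 99.2·0.92 + 99.2·0.04 = 102.637; total area S = 326.4 m^2.
ᾱ = 0.3145, so room constant R = A/(1−ᾱ) = 149.726 m^2.
Lp = Lw + 10 log₁₀(4/R) = 108.1 -15.73 = 92.4 dB.

92.4 dB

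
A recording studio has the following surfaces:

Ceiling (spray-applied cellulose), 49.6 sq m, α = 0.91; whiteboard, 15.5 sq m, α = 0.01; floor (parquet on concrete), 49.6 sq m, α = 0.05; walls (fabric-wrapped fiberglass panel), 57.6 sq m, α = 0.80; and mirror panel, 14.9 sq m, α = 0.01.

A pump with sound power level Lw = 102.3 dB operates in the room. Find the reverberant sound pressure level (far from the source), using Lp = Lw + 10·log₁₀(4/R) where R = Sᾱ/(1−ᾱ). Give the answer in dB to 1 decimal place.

A = 94.000 sabins; S = 187.2 sq m.
ᾱ = 94.000/187.2 = 0.5021; R = Sᾱ/(1−ᾱ) = 94.000/(1−0.5021) = 188.793 sq m.
Lp = 102.3 + 10·log₁₀(4/188.793) = 102.3 + (-16.74) = 85.6 dB.

85.6 dB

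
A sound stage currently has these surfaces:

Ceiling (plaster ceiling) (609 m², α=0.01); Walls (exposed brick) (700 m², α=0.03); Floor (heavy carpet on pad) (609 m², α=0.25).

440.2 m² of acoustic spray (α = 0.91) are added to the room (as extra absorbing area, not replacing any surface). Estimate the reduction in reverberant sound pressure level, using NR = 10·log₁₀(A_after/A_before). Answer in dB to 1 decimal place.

5.1 dB

Summing Sᵢαᵢ: 6.090 + 21.000 + 152.250 → A_before = 179.340 sabins.
Treatment contributes 440.2·0.91 = 400.582 sabins.
A_after = 179.340 + 400.582 = 579.922 sabins.
NR = 10·log₁₀(579.922/179.340) = 5.1 dB.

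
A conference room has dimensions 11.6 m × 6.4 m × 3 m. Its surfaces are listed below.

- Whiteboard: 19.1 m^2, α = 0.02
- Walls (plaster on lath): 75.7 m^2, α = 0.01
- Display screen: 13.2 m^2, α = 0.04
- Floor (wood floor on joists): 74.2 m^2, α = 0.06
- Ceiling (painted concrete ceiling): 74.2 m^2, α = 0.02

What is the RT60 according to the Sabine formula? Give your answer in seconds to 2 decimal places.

4.72 sec

A = Σ Sᵢαᵢ = 19.1*0.02 + 75.7*0.01 + 13.2*0.04 + 74.2*0.06 + 74.2*0.02 = 7.603 sabins.
V = 11.6·6.4·3 = 222.72 m³.
T = 0.161 V/A = 0.161·222.72/7.603 = 4.72 s.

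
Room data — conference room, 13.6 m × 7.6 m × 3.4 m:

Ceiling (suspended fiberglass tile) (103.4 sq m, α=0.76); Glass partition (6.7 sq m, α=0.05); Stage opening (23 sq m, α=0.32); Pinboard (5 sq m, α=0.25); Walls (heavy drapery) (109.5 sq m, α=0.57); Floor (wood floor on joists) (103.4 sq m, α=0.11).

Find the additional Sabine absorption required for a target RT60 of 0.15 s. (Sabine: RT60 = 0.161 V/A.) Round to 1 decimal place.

Total absorption A₁ = 103.4×0.76 + 6.7×0.05 + 23×0.32 + 5×0.25 + 109.5×0.57 + 103.4×0.11
  = 78.584 + 0.335 + 7.360 + 1.250 + 62.415 + 11.374 = 161.318 sq m sabins.
Target A₂ = 0.161·351.424/0.15 = 377.195 sabins (V = 351.424 m³).
Additional absorption ΔA = 377.195 − 161.318 = 215.9 sabins.

215.9 sabins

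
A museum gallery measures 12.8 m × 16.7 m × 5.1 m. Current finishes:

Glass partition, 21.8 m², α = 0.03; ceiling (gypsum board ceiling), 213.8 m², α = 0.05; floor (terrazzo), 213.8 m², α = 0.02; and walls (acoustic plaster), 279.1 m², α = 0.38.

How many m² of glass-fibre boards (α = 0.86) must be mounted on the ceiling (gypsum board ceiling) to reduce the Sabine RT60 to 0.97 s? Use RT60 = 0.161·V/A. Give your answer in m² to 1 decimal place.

73.2

A₁ = Σ Sᵢαᵢ = 21.8×0.03 + 213.8×0.05 + 213.8×0.02 + 279.1×0.38 = 121.678 sabins.
V = 1090.176 m³. Target absorption A₂ = 0.161 × 1090.176 / 0.97 = 180.947 sabins.
ΔA needed = 180.947 − 121.678 = 59.269 sabins.
Each m² of panel replacing the ceiling (gypsum board ceiling) adds (0.86 − 0.05) = 0.81 sabins.
Panel area = 59.269 / 0.81 = 73.2 m².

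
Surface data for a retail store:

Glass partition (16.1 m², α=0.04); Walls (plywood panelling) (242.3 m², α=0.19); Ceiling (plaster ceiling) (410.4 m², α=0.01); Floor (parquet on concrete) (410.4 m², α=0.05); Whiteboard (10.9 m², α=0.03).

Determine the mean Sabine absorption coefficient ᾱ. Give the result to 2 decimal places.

Total surface area S = 1090.1 m².
Σ(Sᵢαᵢ) = 16.1×0.04 + 242.3×0.19 + 410.4×0.01 + 410.4×0.05 + 10.9×0.03 = 71.632.
ᾱ = A/S = 0.07.

0.07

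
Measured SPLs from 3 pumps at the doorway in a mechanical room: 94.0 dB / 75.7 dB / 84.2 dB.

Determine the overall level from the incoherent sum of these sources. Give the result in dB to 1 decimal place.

Sum in the linear (power) domain: Σ 10^(Lᵢ/10) = 10^(94.0/10) + 10^(75.7/10) + 10^(84.2/10) = 2.812e+09.
L_total = 10·log₁₀(2.812e+09) = 94.5 dB.

94.5 dB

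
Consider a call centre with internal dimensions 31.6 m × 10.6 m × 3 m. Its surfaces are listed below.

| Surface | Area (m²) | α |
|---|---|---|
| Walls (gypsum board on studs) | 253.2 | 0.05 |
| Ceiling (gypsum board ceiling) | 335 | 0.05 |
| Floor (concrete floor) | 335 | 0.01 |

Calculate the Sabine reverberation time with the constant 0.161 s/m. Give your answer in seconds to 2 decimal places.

4.94 s

A = Σ Sᵢαᵢ = 253.2*0.05 + 335*0.05 + 335*0.01 = 32.760 sabins.
Volume V = 31.6 × 10.6 × 3 = 1004.88 m³.
Sabine: RT60 = 0.161 × 1004.88 / 32.760 = 4.94 s.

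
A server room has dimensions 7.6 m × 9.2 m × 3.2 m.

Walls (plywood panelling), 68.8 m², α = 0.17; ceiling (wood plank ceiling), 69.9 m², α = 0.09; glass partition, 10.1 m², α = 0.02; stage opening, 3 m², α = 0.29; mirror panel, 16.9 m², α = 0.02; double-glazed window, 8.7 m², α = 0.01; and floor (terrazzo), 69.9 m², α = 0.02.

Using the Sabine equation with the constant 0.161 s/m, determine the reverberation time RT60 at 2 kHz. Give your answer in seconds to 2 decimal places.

1.73 sec

Equivalent absorption area: A = 68.8*0.17 + 69.9*0.09 + 10.1*0.02 + 3*0.29 + 16.9*0.02 + 8.7*0.01 + 69.9*0.02 = 20.882 m².
Room volume: 223.744 m³.
RT60 = 0.161 · V / A = 0.161 × 223.744 / 20.882 = 1.73 s.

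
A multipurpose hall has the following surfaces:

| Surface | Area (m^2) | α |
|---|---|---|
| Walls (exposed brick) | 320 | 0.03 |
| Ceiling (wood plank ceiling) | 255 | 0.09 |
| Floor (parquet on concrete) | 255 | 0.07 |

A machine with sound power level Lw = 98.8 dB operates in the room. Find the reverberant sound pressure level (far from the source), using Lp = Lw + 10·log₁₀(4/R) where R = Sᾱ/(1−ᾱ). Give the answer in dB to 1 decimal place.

Σ(Sᵢαᵢ) = 320·0.03 + 255·0.09 + 255·0.07 = 50.400; total area S = 830.0 m^2.
ᾱ = 0.0607, so room constant R = A/(1−ᾱ) = 53.657 m^2.
Lp = Lw + 10 log₁₀(4/R) = 98.8 -11.28 = 87.5 dB.

87.5 dB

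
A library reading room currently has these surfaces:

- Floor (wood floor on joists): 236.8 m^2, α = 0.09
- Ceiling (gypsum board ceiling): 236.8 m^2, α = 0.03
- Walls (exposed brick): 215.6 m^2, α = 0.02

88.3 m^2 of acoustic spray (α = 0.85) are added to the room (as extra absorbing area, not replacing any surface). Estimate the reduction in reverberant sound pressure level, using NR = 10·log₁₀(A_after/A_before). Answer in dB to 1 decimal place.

Total absorption A_before = 236.8×0.09 + 236.8×0.03 + 215.6×0.02
  = 21.312 + 7.104 + 4.312 = 32.728 m^2 sabins.
Treatment contributes 88.3·0.85 = 75.055 sabins.
A_after = 32.728 + 75.055 = 107.783 sabins.
Reduction = 10 log₁₀(A_after/A_before) = 10 log₁₀(3.2933) = 5.2 dB.

5.2 dB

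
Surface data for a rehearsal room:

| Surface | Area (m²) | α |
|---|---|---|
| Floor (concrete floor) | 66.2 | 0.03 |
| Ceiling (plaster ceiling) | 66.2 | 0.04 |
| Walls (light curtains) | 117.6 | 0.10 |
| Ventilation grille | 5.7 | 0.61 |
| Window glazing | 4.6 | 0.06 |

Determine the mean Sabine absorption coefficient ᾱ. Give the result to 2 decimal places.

S = Σ Sᵢ = 66.2 + 66.2 + 117.6 + 5.7 + 4.6 = 260.3 m².
Weighted sum Σ Sα = 20.147.
ᾱ = A/S = 0.08.

0.08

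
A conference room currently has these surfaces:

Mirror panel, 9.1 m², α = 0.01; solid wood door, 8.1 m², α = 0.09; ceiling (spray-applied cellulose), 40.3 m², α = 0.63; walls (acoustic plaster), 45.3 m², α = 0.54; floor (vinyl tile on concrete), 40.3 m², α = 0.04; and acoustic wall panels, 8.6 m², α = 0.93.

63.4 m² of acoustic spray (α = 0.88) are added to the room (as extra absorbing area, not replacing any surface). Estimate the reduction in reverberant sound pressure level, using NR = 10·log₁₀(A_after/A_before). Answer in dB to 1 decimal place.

2.8 dB

Summing Sᵢαᵢ: 0.091 + 0.729 + 25.389 + 24.462 + 1.612 + 7.998 → A_before = 60.281 sabins.
Treatment contributes 63.4·0.88 = 55.792 sabins.
New total A_after = 116.073 sabins.
NR = 10·log₁₀(116.073/60.281) = 2.8 dB.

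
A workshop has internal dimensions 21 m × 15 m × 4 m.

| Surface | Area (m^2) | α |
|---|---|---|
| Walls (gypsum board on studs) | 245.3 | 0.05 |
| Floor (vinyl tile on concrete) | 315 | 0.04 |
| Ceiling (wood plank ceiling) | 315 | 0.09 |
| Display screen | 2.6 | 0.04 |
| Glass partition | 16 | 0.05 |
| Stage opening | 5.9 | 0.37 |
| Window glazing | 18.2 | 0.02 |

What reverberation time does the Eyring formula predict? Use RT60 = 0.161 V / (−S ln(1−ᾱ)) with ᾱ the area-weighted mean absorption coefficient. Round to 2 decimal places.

Total surface area S = 245.3 + 315 + 315 + 2.6 + 16 + 5.9 + 18.2 = 918.0 m^2.
Σ(Sᵢαᵢ) = 245.3·0.05 + 315·0.04 + 315·0.09 + 2.6·0.04 + 16·0.05 + 5.9·0.37 + 18.2·0.02 = 56.666.
Mean coefficient ᾱ = A/S = 0.0617.
Eyring denominator: −S ln(1−ᾱ) = 58.463.
V = 21 × 15 × 4 = 1260 m³.
RT60 = 0.161 × 1260 / 58.463 = 3.47 s.

3.47 seconds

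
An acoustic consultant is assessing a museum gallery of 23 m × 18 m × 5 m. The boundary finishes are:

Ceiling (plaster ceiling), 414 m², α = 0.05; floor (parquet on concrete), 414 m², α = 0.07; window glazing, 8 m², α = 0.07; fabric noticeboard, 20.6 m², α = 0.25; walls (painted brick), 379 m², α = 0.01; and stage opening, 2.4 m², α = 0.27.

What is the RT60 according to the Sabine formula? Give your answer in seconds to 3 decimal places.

Summing Sᵢαᵢ: 20.700 + 28.980 + 0.560 + 5.150 + 3.790 + 0.648 → A = 59.828 sabins.
Room volume: 2070 m³.
Sabine: RT60 = 0.161 × 2070 / 59.828 = 5.570 s.

5.570 s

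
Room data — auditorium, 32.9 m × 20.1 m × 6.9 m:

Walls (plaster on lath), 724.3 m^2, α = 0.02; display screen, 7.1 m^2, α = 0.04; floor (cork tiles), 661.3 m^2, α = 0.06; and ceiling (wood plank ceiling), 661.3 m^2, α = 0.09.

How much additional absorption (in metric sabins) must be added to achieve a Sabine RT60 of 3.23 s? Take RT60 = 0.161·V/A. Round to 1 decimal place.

113.5 sabins

Equivalent absorption area: A₁ = 724.3*0.02 + 7.1*0.04 + 661.3*0.06 + 661.3*0.09 = 113.965 m^2.
V = 4562.901 m³. Required absorption A₂ = 0.161 × 4562.901 / 3.23 = 227.439 sabins.
Shortfall: 227.439 − 113.965 = 113.5 sabins.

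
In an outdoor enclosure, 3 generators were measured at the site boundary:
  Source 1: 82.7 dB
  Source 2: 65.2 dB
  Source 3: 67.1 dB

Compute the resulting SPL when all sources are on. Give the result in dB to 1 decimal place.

82.9 dB

Σ 10^(Lᵢ/10) = 1.946e+08.
Back to dB: 10·log₁₀ Σ = 82.9 dB.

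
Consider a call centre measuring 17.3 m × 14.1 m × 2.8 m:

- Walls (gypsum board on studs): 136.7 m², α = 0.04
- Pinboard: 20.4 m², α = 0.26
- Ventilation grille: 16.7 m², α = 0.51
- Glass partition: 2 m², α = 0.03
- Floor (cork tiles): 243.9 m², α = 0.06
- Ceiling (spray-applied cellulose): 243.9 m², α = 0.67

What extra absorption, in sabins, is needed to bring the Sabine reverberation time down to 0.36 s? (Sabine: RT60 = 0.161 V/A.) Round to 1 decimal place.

108.1 sabins

A₁ = Σ Sᵢαᵢ = 136.7*0.04 + 20.4*0.26 + 16.7*0.51 + 2*0.03 + 243.9*0.06 + 243.9*0.67 = 197.396 sabins.
Target A₂ = 0.161·683.004/0.36 = 305.455 sabins (V = 683.004 m³).
Shortfall: 305.455 − 197.396 = 108.1 sabins.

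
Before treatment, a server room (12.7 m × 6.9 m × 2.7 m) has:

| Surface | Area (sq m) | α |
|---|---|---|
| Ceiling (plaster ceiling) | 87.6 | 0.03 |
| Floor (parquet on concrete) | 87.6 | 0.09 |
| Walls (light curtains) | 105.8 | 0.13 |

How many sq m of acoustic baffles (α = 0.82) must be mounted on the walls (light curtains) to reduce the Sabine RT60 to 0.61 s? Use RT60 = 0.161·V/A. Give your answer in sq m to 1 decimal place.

A₁ = Σ Sᵢαᵢ = 87.6·0.03 + 87.6·0.09 + 105.8·0.13 = 24.266 sabins.
Required A₂ = 0.161·236.601/0.61 = 62.447 sabins.
Absorption to add: 62.447 − 24.266 = 38.181 sabins.
Each sq m of panel replacing the walls (light curtains) adds (0.82 − 0.13) = 0.69 sabins.
Panel area = 38.181 / 0.69 = 55.3 sq m.

55.3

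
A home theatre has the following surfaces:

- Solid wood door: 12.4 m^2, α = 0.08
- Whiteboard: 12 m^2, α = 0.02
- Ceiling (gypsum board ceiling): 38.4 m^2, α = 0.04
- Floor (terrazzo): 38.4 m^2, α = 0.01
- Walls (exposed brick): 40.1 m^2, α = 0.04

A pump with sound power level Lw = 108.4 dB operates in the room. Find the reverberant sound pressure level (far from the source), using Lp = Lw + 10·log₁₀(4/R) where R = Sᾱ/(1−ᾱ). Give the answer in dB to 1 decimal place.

A = 4.756 sabins; S = 141.3 m^2.
ᾱ = 4.756/141.3 = 0.0337; R = Sᾱ/(1−ᾱ) = 4.756/(1−0.0337) = 4.922 m^2.
Lp = Lw + 10 log₁₀(4/R) = 108.4 -0.90 = 107.5 dB.

107.5 dB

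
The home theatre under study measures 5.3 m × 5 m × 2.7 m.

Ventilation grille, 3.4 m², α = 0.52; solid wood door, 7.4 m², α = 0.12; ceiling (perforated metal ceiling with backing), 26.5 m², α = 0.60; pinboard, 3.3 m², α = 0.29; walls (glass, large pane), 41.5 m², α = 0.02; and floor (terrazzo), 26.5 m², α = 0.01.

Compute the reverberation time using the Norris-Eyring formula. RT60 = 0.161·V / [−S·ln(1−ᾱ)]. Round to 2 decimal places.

0.50 seconds

Total surface area S = 3.4 + 7.4 + 26.5 + 3.3 + 41.5 + 26.5 = 108.6 m².
Absorption A = 3.4×0.52 + 7.4×0.12 + 26.5×0.60 + 3.3×0.29 + 41.5×0.02 + 26.5×0.01 = 20.608 sabins.
ᾱ = 20.608 / 108.6 = 0.1898.
Eyring denominator: −S ln(1−ᾱ) = 22.857.
V = 5.3 × 5 × 2.7 = 71.55 m³.
T = 0.161·V/[−S·ln(1−ᾱ)] = 0.161·71.55/22.857 = 0.50 s.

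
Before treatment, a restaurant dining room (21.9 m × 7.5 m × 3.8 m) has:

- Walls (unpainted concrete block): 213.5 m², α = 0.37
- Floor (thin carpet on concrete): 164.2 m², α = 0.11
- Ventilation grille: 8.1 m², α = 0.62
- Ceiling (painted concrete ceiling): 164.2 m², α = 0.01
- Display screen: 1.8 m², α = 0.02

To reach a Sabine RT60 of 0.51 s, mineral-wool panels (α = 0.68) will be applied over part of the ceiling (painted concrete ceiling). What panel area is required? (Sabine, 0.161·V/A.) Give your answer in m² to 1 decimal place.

139.2

Summing Sᵢαᵢ: 78.995 + 18.062 + 5.022 + 1.642 + 0.036 → A₁ = 103.757 sabins.
Required A₂ = 0.161·624.15/0.51 = 197.036 sabins.
ΔA needed = 197.036 − 103.757 = 93.279 sabins.
Net gain per m²: Δα = 0.68 − 0.01 = 0.67.
Area = ΔA/Δα = 93.279/0.67 = 139.2 m².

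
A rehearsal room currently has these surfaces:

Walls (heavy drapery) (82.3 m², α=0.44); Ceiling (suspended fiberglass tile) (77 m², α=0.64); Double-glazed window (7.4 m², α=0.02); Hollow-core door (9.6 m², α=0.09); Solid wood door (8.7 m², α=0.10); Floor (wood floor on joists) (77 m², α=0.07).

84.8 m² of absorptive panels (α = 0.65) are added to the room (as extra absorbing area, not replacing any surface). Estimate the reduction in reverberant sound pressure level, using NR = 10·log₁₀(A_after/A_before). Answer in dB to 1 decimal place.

2.0 dB

Equivalent absorption area: A_before = 82.3·0.44 + 77·0.64 + 7.4·0.02 + 9.6·0.09 + 8.7·0.10 + 77·0.07 = 92.764 m².
Treatment contributes 84.8·0.65 = 55.120 sabins.
New total A_after = 147.884 sabins.
NR = 10·log₁₀(147.884/92.764) = 2.0 dB.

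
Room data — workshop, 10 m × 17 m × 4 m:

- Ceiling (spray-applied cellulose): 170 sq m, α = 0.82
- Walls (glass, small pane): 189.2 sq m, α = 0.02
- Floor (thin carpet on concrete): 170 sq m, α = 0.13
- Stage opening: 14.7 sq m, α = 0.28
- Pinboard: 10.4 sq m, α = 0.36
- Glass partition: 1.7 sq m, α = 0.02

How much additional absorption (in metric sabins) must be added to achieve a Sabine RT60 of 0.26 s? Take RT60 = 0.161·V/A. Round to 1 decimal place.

Equivalent absorption area: A₁ = 170·0.82 + 189.2·0.02 + 170·0.13 + 14.7·0.28 + 10.4·0.36 + 1.7·0.02 = 173.178 sq m.
Target A₂ = 0.161·680/0.26 = 421.077 sabins (V = 680 m³).
Additional absorption ΔA = 421.077 − 173.178 = 247.9 sabins.

247.9 sabins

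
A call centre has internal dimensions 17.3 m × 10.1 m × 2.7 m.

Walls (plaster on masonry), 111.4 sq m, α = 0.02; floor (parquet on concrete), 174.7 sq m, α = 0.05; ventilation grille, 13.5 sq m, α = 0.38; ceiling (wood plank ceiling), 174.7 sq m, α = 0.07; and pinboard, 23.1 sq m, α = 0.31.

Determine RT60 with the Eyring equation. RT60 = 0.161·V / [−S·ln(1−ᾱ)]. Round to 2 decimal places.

2.06 s

Total surface area S = 111.4 + 174.7 + 13.5 + 174.7 + 23.1 = 497.4 sq m.
Σ(Sᵢαᵢ) = 111.4×0.02 + 174.7×0.05 + 13.5×0.38 + 174.7×0.07 + 23.1×0.31 = 35.483.
Mean coefficient ᾱ = A/S = 0.0713.
−S·ln(1−ᾱ) = −497.4 × ln(1 − 0.0713) = 36.792.
V = 17.3 × 10.1 × 2.7 = 471.771 m³.
RT60 = 0.161 × 471.771 / 36.792 = 2.06 s.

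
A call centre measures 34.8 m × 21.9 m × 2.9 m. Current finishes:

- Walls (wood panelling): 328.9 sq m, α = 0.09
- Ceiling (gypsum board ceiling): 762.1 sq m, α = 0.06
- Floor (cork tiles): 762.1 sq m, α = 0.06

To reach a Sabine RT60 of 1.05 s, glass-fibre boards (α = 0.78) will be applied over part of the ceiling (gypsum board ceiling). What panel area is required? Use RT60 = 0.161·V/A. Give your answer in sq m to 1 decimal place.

Equivalent absorption area: A₁ = 328.9·0.09 + 762.1·0.06 + 762.1·0.06 = 121.053 sq m.
Required A₂ = 0.161·2210.148/1.05 = 338.889 sabins.
Absorption to add: 338.889 − 121.053 = 217.836 sabins.
Each sq m of panel replacing the ceiling (gypsum board ceiling) adds (0.78 − 0.06) = 0.72 sabins.
Area = ΔA/Δα = 217.836/0.72 = 302.6 sq m.

302.6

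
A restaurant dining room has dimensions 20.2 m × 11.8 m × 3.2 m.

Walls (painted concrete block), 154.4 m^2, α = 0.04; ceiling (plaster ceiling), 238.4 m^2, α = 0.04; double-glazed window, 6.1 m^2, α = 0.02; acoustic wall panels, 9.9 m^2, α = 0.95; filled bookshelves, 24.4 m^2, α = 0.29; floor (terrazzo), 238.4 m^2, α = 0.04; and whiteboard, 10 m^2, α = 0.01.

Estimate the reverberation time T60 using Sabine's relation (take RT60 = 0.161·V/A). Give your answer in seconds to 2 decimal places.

Total absorption A = 154.4×0.04 + 238.4×0.04 + 6.1×0.02 + 9.9×0.95 + 24.4×0.29 + 238.4×0.04 + 10×0.01
  = 6.176 + 9.536 + 0.122 + 9.405 + 7.076 + 9.536 + 0.100 = 41.951 m^2 sabins.
Volume V = 20.2 × 11.8 × 3.2 = 762.752 m³.
RT60 = 0.161 · V / A = 0.161 × 762.752 / 41.951 = 2.93 s.

2.93 s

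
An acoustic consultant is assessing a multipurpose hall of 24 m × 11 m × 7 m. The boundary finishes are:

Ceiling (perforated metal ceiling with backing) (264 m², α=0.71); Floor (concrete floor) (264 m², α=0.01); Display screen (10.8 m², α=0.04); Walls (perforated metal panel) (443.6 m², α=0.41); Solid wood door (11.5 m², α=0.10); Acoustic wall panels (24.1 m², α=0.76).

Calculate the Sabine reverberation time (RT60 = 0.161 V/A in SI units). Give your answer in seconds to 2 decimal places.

Summing Sᵢαᵢ: 187.440 + 2.640 + 0.432 + 181.876 + 1.150 + 18.316 → A = 391.854 sabins.
V = 24·11·7 = 1848 m³.
Sabine: RT60 = 0.161 × 1848 / 391.854 = 0.76 s.

0.76 s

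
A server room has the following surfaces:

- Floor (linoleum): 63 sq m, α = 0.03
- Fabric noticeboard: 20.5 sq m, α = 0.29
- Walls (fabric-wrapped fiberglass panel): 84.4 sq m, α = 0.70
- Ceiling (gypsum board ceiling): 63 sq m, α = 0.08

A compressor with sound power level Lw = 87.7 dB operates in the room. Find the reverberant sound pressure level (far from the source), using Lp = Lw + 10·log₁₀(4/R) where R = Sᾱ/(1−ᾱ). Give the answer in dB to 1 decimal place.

73.5 dB

Σ(Sᵢαᵢ) = 63×0.03 + 20.5×0.29 + 84.4×0.70 + 63×0.08 = 71.955; total area S = 230.9 sq m.
ᾱ = 71.955/230.9 = 0.3116; R = Sᾱ/(1−ᾱ) = 71.955/(1−0.3116) = 104.525 sq m.
Lp = Lw + 10 log₁₀(4/R) = 87.7 -14.17 = 73.5 dB.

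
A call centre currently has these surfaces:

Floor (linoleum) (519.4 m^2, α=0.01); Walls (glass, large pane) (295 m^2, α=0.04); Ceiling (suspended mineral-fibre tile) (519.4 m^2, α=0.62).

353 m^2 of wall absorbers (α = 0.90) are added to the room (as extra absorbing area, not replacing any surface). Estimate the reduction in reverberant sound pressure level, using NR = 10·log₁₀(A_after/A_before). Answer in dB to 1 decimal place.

Equivalent absorption area: A_before = 519.4·0.01 + 295·0.04 + 519.4·0.62 = 339.022 m^2.
Treatment contributes 353·0.90 = 317.700 sabins.
New total A_after = 656.722 sabins.
NR = 10·log₁₀(656.722/339.022) = 2.9 dB.

2.9 dB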